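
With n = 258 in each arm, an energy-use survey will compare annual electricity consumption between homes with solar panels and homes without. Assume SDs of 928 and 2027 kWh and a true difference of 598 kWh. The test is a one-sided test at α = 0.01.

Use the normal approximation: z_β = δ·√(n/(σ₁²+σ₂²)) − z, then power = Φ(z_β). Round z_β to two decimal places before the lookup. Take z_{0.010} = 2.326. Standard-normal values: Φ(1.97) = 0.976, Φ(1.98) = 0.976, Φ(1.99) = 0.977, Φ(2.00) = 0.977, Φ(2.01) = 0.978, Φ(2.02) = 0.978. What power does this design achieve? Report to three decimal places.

z_β = δ·√(n/(σ₁²+σ₂²)) − z_α
    = 598 · √(258/4969913) − 2.326
    = 598 · 0.00721 − 2.326
    = 4.3086 − 2.326 = 1.9826 → 1.98
Power = Φ(1.98) = 0.976.

Power ≈ 0.976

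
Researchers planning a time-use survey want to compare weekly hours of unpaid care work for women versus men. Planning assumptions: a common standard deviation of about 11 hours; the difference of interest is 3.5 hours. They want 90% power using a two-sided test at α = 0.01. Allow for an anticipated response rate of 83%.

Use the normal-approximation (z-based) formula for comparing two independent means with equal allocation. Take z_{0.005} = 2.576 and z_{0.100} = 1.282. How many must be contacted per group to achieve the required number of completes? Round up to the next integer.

n = 355 per group

n = (z_{α/2} + z_β)² · (σ₁² + σ₂²) / δ²
  = (2.576 + 1.282)² · (2·11² = 242) / 3.5²
  = 14.8842 · 242 / 12.25
  = 294.04
Adjust for 83% response: 294.04 / 0.83 = 354.26.
Round up → n = 355 per group.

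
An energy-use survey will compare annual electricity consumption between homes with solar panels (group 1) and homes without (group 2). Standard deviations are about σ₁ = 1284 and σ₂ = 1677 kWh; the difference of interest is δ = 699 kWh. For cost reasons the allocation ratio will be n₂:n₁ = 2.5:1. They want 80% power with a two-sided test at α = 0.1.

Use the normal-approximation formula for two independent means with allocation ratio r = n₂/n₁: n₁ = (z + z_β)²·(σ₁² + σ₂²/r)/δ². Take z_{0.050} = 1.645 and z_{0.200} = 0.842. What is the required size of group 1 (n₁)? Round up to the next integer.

n₁ = (z_{α/2} + z_β)² · (σ₁² + σ₂²/r) / δ²
   = (1.645 + 0.842)² · (1284² + 1677²/2.5) / 699²
   = 6.1852 · (1648656 + 1124931.6) / 488601
   = 6.1852 · 2773587.6 / 488601
   = 35.11
Round up → n₁ = 36; n₂ = r·n₁ = 2.5 × 36 = 90.

n₁ = 36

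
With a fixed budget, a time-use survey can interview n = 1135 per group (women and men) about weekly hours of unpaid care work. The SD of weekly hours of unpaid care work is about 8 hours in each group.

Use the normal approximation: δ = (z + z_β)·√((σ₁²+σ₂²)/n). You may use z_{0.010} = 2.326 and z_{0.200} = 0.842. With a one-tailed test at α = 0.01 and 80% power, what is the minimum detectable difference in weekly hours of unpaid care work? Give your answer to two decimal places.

δ = (z_α + z_β) · √((σ₁²+σ₂²)/n)
  = (2.326 + 0.842) · √(128/1135)
  = 3.168 · √0.11278
  = 3.168 · 0.3358
  = 1.0639

Minimum detectable difference ≈ 1.06 hours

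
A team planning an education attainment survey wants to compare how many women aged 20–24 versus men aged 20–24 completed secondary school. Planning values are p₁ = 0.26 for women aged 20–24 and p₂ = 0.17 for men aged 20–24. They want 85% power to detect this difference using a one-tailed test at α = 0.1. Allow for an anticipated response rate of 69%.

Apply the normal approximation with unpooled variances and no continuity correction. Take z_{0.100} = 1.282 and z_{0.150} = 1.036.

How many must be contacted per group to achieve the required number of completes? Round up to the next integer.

n = (z_α + z_β)² · [p₁(1−p₁) + p₂(1−p₂)] / (p₁ − p₂)²
  = (1.282 + 1.036)² · (0.26·0.74 + 0.17·0.83) / (0.09)²
  = (2.318)² · (0.1924 + 0.1411) / 0.0081
  = 5.3731 · 0.3335 / 0.0081
  = 221.23
Adjust for 69% response: 221.23 / 0.69 = 320.62.
Round up → n = 321 per group.

n = 321 per group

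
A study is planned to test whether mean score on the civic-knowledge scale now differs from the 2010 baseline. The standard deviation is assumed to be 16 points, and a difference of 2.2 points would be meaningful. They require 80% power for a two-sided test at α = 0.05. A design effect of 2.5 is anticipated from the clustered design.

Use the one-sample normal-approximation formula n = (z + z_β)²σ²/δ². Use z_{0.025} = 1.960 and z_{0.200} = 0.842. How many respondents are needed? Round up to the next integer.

n = 1039

n = (z_{α/2} + z_β)² · σ² / δ²
  = (1.960 + 0.842)² · 16² / 2.2²
  = 7.8512 · 256 / 4.84
  = 415.27
Design effect: 2.5 × 415.27 = 1038.18.
Round up → n = 1039.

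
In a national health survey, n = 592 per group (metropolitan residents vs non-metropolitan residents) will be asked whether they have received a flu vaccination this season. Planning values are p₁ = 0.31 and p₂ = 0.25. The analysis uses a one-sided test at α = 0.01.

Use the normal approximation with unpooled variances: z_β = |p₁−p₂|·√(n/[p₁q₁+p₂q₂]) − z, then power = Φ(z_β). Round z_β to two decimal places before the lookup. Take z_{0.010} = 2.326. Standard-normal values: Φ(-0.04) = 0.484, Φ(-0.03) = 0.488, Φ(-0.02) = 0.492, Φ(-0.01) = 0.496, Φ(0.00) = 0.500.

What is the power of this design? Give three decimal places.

z_β = |p₁−p₂|·√(n/[p₁q₁+p₂q₂]) − z_α
    = 0.06 · √(592/0.4014) − 2.326
    = 0.06 · 38.4036 − 2.326
    = 2.3042 − 2.326 = -0.0218 → -0.02
Power = Φ(-0.02) = 0.492.

Power ≈ 0.492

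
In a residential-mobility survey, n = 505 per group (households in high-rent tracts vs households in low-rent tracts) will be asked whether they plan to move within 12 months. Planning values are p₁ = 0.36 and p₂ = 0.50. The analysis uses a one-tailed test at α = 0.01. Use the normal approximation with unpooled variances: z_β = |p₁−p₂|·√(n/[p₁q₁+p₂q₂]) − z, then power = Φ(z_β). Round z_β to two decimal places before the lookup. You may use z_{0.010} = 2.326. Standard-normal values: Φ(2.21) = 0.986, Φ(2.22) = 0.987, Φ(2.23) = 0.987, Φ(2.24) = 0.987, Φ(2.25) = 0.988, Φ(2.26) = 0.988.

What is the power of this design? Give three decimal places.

z_β = |p₁−p₂|·√(n/[p₁q₁+p₂q₂]) − z_α
    = 0.14 · √(505/0.4804) − 2.326
    = 0.14 · 32.4223 − 2.326
    = 4.5391 − 2.326 = 2.2131 → 2.21
Power = Φ(2.21) = 0.986.

Power ≈ 0.986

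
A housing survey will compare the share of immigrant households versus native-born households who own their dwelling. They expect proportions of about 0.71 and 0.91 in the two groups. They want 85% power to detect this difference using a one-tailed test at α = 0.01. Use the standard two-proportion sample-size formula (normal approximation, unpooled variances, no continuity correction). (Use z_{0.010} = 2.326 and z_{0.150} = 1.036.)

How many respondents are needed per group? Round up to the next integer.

n = (z_α + z_β)² · [p₁(1−p₁) + p₂(1−p₂)] / (p₁ − p₂)²
  = (2.326 + 1.036)² · (0.71·0.29 + 0.91·0.09) / (-0.20)²
  = (3.362)² · (0.2059 + 0.0819) / 0.0400
  = 11.3030 · 0.2878 / 0.0400
  = 81.33
Round up → n = 82 per group.

n = 82 per group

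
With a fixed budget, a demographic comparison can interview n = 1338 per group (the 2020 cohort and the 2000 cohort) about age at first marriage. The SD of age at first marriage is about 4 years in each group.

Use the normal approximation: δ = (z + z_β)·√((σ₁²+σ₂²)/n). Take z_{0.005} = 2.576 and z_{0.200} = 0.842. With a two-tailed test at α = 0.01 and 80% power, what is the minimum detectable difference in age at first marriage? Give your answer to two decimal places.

δ = (z_{α/2} + z_β) · √((σ₁²+σ₂²)/n)
  = (2.576 + 0.842) · √(32/1338)
  = 3.418 · √0.02392
  = 3.418 · 0.1546
  = 0.5286

Minimum detectable difference ≈ 0.53 years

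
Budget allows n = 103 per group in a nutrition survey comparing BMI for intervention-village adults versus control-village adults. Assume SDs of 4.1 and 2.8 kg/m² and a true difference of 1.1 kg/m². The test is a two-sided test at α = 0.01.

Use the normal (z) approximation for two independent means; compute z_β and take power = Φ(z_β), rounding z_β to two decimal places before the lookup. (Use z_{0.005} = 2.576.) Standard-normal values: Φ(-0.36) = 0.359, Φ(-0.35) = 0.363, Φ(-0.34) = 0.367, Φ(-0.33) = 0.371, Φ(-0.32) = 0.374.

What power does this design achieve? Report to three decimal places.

z_β = δ·√(n/(σ₁²+σ₂²)) − z_{α/2}
    = 1.1 · √(103/24.65) − 2.576
    = 1.1 · 2.04414 − 2.576
    = 2.2486 − 2.576 = -0.3274 → -0.33
Power = Φ(-0.33) = 0.371.

Power ≈ 0.371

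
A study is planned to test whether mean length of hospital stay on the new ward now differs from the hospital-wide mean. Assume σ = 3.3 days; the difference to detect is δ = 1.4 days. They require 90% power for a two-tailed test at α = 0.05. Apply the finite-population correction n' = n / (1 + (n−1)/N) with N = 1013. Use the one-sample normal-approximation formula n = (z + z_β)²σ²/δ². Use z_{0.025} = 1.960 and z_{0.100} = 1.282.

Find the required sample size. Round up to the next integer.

n = 56

n = (z_{α/2} + z_β)² · σ² / δ²
  = (1.960 + 1.282)² · 3.3² / 1.4²
  = 10.5106 · 10.89 / 1.96
  = 58.40
Finite-population correction (N = 1013): 58.40 / (1 + (58.40 − 1)/1013) = 55.27.
Round up → n = 56.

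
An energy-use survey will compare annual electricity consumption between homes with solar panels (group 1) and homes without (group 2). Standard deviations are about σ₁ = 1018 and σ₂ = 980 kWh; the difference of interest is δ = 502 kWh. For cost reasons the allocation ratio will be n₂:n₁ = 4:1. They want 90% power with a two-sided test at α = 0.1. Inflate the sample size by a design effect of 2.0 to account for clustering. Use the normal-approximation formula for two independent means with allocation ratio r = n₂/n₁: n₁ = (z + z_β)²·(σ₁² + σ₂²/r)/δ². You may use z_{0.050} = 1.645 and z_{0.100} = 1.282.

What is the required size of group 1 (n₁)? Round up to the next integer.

n₁ = (z_{α/2} + z_β)² · (σ₁² + σ₂²/r) / δ²
   = (1.645 + 1.282)² · (1018² + 980²/4) / 502²
   = 8.5673 · (1036324 + 240100) / 252004
   = 8.5673 · 1276424 / 252004
   = 43.39
Design effect: 2.0 × 43.39 = 86.79.
Round up → n₁ = 87; n₂ = r·n₁ = 4 × 87 = 348.

n₁ = 87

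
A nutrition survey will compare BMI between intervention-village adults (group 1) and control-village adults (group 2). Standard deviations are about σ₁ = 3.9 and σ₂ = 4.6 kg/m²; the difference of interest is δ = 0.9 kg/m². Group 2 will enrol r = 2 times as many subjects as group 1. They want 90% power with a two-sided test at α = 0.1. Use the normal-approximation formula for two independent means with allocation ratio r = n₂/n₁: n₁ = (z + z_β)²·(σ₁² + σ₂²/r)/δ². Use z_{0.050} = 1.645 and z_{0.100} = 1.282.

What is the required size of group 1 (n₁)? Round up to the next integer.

n₁ = 273

n₁ = (z_{α/2} + z_β)² · (σ₁² + σ₂²/r) / δ²
   = (1.645 + 1.282)² · (3.9² + 4.6²/2) / 0.9²
   = 8.5673 · (15.21 + 10.58) / 0.81
   = 8.5673 · 25.79 / 0.81
   = 272.78
Round up → n₁ = 273; n₂ = r·n₁ = 2 × 273 = 546.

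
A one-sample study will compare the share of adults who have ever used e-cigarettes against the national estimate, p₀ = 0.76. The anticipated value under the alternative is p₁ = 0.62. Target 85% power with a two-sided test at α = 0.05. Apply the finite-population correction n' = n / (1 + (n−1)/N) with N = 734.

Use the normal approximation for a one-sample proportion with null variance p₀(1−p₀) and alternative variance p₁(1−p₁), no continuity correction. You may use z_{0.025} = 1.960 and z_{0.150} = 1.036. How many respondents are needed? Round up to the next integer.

n = 82

n = [z_{α/2}·√(p₀q₀) + z_β·√(p₁q₁)]² / (p₁ − p₀)²
  = [1.960·√(0.76·0.24) + 1.036·√(0.62·0.38)]² / (-0.14)²
  = [1.960·0.4271 + 1.036·0.4854]² / 0.0196
  = [1.3399]² / 0.0196
  = 91.60
Finite-population correction (N = 734): 91.60 / (1 + (91.60 − 1)/734) = 81.54.
Round up → n = 82.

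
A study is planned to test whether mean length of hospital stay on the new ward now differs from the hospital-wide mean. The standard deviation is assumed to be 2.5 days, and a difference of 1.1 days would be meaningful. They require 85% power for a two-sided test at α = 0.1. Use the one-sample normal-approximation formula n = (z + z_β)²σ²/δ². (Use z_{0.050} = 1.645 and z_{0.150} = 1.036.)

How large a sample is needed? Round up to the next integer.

n = 38

n = (z_{α/2} + z_β)² · σ² / δ²
  = (1.645 + 1.036)² · 2.5² / 1.1²
  = 7.1878 · 6.25 / 1.21
  = 37.13
Round up → n = 38.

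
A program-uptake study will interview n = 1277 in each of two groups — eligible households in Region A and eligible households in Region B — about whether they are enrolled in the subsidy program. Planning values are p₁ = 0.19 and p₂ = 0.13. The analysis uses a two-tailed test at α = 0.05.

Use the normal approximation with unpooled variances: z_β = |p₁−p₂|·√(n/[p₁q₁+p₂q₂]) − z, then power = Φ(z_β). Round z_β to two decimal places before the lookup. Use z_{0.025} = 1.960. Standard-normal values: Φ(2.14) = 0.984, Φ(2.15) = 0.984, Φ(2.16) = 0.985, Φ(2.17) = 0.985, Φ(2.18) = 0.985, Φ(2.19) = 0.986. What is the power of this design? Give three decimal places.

Power ≈ 0.986

z_β = |p₁−p₂|·√(n/[p₁q₁+p₂q₂]) − z_{α/2}
    = 0.06 · √(1277/0.2670) − 1.960
    = 0.06 · 69.1576 − 1.960
    = 4.1495 − 1.960 = 2.1895 → 2.19
Power = Φ(2.19) = 0.986.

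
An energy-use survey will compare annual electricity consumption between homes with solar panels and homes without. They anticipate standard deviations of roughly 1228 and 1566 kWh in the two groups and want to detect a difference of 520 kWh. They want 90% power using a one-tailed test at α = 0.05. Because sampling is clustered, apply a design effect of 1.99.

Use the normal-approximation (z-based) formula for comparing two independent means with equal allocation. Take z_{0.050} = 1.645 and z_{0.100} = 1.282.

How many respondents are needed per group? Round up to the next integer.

n = (z_α + z_β)² · (σ₁² + σ₂²) / δ²
  = (1.645 + 1.282)² · (1228² + 1566² = 3960340) / 520²
  = 8.5673 · 3960340 / 270400
  = 125.48
Design effect: 1.99 × 125.48 = 249.70.
Round up → n = 250 per group.

n = 250 per group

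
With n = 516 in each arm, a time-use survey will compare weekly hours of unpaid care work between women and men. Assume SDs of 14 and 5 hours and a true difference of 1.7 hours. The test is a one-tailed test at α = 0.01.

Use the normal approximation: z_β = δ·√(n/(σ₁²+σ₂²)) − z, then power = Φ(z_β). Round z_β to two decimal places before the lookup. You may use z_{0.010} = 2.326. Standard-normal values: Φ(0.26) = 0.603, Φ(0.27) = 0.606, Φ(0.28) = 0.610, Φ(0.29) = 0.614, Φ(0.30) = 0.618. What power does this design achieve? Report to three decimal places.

Power ≈ 0.606

z_β = δ·√(n/(σ₁²+σ₂²)) − z_α
    = 1.7 · √(516/221) − 2.326
    = 1.7 · 1.52802 − 2.326
    = 2.5976 − 2.326 = 0.2716 → 0.27
Power = Φ(0.27) = 0.606.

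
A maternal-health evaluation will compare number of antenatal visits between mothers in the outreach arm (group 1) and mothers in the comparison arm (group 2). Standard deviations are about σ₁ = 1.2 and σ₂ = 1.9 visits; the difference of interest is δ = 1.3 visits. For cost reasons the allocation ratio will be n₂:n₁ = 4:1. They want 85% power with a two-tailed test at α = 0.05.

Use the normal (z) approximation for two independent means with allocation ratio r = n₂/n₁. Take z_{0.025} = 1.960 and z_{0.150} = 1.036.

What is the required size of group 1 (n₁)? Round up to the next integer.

n₁ = 13

n₁ = (z_{α/2} + z_β)² · (σ₁² + σ₂²/r) / δ²
   = (1.960 + 1.036)² · (1.2² + 1.9²/4) / 1.3²
   = 8.9760 · (1.44 + 0.9025) / 1.69
   = 8.9760 · 2.3425 / 1.69
   = 12.44
Round up → n₁ = 13; n₂ = r·n₁ = 4 × 13 = 52.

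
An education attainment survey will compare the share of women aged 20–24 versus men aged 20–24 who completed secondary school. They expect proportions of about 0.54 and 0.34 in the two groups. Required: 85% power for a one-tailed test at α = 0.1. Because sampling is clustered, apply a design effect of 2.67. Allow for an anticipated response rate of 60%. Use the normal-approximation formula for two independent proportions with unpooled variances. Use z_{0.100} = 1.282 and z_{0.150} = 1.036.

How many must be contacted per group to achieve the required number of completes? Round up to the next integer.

n = 283 per group

n = (z_α + z_β)² · [p₁(1−p₁) + p₂(1−p₂)] / (p₁ − p₂)²
  = (1.282 + 1.036)² · (0.54·0.46 + 0.34·0.66) / (0.20)²
  = (2.318)² · (0.2484 + 0.2244) / 0.0400
  = 5.3731 · 0.4728 / 0.0400
  = 63.51
Design effect: 2.67 × 63.51 = 169.57.
Adjust for 60% response: 169.57 / 0.60 = 282.62.
Round up → n = 283 per group.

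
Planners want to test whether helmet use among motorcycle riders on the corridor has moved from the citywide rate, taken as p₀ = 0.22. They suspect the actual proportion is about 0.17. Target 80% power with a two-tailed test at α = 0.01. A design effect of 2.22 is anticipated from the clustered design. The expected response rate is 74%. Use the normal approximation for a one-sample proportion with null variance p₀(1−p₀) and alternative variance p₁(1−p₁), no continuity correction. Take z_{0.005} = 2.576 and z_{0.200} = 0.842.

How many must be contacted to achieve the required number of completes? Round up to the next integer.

n = [z_{α/2}·√(p₀q₀) + z_β·√(p₁q₁)]² / (p₁ − p₀)²
  = [2.576·√(0.22·0.78) + 0.842·√(0.17·0.83)]² / (-0.05)²
  = [2.576·0.4142 + 0.842·0.3756]² / 0.0025
  = [1.3834]² / 0.0025
  = 765.50
Design effect: 2.22 × 765.50 = 1699.40.
Adjust for 74% response: 1699.40 / 0.74 = 2296.49.
Round up → n = 2297.

n = 2297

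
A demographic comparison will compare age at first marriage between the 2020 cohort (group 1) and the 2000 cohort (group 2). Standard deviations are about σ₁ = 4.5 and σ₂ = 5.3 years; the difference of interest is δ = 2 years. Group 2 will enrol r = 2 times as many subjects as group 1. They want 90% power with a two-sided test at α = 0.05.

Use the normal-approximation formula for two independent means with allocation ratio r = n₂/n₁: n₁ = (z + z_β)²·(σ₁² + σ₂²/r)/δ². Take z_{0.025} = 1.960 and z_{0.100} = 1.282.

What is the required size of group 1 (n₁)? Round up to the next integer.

n₁ = 91

n₁ = (z_{α/2} + z_β)² · (σ₁² + σ₂²/r) / δ²
   = (1.960 + 1.282)² · (4.5² + 5.3²/2) / 2²
   = 10.5106 · (20.25 + 14.045) / 4
   = 10.5106 · 34.295 / 4
   = 90.11
Round up → n₁ = 91; n₂ = r·n₁ = 2 × 91 = 182.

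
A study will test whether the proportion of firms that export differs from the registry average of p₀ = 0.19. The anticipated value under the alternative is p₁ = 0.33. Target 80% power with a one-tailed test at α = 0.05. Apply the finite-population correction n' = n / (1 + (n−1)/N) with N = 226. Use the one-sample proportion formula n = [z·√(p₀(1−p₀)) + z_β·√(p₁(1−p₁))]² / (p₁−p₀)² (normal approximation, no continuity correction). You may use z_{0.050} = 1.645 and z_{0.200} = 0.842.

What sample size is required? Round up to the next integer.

n = 45

n = [z_α·√(p₀q₀) + z_β·√(p₁q₁)]² / (p₁ − p₀)²
  = [1.645·√(0.19·0.81) + 0.842·√(0.33·0.67)]² / (0.14)²
  = [1.645·0.3923 + 0.842·0.4702]² / 0.0196
  = [1.0413]² / 0.0196
  = 55.32
Finite-population correction (N = 226): 55.32 / (1 + (55.32 − 1)/226) = 44.60.
Round up → n = 45.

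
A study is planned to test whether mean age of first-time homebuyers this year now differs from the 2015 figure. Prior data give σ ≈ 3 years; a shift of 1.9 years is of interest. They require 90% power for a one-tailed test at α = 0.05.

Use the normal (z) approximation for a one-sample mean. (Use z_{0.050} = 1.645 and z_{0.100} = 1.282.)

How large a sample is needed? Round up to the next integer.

n = (z_α + z_β)² · σ² / δ²
  = (1.645 + 1.282)² · 3² / 1.9²
  = 8.5673 · 9 / 3.61
  = 21.36
Round up → n = 22.

n = 22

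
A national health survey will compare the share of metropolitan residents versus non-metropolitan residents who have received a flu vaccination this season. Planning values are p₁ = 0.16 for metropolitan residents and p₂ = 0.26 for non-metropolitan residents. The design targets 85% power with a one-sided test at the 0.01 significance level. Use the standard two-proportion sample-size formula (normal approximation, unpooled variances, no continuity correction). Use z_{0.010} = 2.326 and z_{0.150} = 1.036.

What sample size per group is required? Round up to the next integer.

n = 370 per group

n = (z_α + z_β)² · [p₁(1−p₁) + p₂(1−p₂)] / (p₁ − p₂)²
  = (2.326 + 1.036)² · (0.16·0.84 + 0.26·0.74) / (-0.10)²
  = (3.362)² · (0.1344 + 0.1924) / 0.0100
  = 11.3030 · 0.3268 / 0.0100
  = 369.38
Round up → n = 370 per group.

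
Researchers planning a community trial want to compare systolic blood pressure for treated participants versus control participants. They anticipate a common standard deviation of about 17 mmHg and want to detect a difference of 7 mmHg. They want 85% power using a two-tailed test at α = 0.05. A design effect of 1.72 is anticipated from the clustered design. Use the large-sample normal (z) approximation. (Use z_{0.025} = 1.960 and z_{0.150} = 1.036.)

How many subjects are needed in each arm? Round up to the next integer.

n = (z_{α/2} + z_β)² · (σ₁² + σ₂²) / δ²
  = (1.960 + 1.036)² · (2·17² = 578) / 7²
  = 8.9760 · 578 / 49
  = 105.88
Design effect: 1.72 × 105.88 = 182.11.
Round up → n = 183 per group.

n = 183 per group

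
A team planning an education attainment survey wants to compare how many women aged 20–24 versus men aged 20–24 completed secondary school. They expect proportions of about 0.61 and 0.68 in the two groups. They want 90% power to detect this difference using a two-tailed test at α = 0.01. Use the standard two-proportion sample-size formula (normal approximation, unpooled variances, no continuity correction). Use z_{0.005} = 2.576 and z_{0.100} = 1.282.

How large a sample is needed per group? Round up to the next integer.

n = (z_{α/2} + z_β)² · [p₁(1−p₁) + p₂(1−p₂)] / (p₁ − p₂)²
  = (2.576 + 1.282)² · (0.61·0.39 + 0.68·0.32) / (-0.07)²
  = (3.858)² · (0.2379 + 0.2176) / 0.0049
  = 14.8842 · 0.4555 / 0.0049
  = 1383.62
Round up → n = 1384 per group.

n = 1384 per group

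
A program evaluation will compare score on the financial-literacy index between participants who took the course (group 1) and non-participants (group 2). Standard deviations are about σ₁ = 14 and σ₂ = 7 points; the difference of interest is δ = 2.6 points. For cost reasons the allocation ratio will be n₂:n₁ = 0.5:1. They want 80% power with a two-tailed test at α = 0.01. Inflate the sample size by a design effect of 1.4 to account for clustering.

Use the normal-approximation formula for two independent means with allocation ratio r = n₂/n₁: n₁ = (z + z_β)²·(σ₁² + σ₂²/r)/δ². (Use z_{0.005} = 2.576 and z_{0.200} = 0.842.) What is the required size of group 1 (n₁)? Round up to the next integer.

n₁ = (z_{α/2} + z_β)² · (σ₁² + σ₂²/r) / δ²
   = (2.576 + 0.842)² · (14² + 7²/0.5) / 2.6²
   = 11.6827 · (196 + 98) / 6.76
   = 11.6827 · 294 / 6.76
   = 508.09
Design effect: 1.4 × 508.09 = 711.33.
Round up → n₁ = 712; n₂ = r·n₁ = 0.5 × 712 = 356.

n₁ = 712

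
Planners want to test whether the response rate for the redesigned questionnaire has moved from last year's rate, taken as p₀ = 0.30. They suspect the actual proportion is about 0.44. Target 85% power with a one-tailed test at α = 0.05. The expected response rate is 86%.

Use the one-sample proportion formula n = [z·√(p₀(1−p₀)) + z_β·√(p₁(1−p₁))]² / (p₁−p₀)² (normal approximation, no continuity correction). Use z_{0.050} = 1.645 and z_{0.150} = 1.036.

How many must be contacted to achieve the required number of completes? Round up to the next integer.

n = 96

n = [z_α·√(p₀q₀) + z_β·√(p₁q₁)]² / (p₁ − p₀)²
  = [1.645·√(0.30·0.70) + 1.036·√(0.44·0.56)]² / (0.14)²
  = [1.645·0.4583 + 1.036·0.4964]² / 0.0196
  = [1.2681]² / 0.0196
  = 82.04
Adjust for 86% response: 82.04 / 0.86 = 95.40.
Round up → n = 96.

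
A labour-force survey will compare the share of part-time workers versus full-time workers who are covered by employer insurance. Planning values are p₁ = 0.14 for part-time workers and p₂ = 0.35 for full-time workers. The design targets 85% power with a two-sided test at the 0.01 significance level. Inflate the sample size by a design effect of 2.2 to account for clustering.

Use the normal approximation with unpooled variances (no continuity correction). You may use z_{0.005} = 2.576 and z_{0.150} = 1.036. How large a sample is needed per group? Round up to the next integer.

n = 227 per group

n = (z_{α/2} + z_β)² · [p₁(1−p₁) + p₂(1−p₂)] / (p₁ − p₂)²
  = (2.576 + 1.036)² · (0.14·0.86 + 0.35·0.65) / (-0.21)²
  = (3.612)² · (0.1204 + 0.2275) / 0.0441
  = 13.0465 · 0.3479 / 0.0441
  = 102.92
Design effect: 2.2 × 102.92 = 226.43.
Round up → n = 227 per group.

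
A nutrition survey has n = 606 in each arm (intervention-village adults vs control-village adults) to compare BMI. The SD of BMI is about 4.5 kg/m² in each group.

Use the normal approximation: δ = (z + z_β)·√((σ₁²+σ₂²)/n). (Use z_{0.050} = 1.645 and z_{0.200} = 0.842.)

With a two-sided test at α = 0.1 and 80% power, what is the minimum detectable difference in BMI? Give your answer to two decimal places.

Minimum detectable difference ≈ 0.64 kg/m²

δ = (z_{α/2} + z_β) · √((σ₁²+σ₂²)/n)
  = (1.645 + 0.842) · √(40.5/606)
  = 2.487 · √0.06683
  = 2.487 · 0.2585
  = 0.6429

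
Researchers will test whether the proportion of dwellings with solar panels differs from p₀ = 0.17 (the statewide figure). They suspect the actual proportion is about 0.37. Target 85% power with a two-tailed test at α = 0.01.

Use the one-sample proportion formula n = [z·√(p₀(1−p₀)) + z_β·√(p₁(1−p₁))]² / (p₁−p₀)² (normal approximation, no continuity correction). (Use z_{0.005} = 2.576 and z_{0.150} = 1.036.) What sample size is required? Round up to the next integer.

n = 54

n = [z_{α/2}·√(p₀q₀) + z_β·√(p₁q₁)]² / (p₁ − p₀)²
  = [2.576·√(0.17·0.83) + 1.036·√(0.37·0.63)]² / (0.20)²
  = [2.576·0.3756 + 1.036·0.4828]² / 0.0400
  = [1.4678]² / 0.0400
  = 53.86
Round up → n = 54.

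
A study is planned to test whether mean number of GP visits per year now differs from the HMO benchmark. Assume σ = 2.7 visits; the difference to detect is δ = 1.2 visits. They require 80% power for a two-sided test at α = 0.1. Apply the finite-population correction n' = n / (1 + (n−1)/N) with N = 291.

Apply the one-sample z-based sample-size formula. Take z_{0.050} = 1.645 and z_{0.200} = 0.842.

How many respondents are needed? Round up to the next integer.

n = (z_{α/2} + z_β)² · σ² / δ²
  = (1.645 + 0.842)² · 2.7² / 1.2²
  = 6.1852 · 7.29 / 1.44
  = 31.31
Finite-population correction (N = 291): 31.31 / (1 + (31.31 − 1)/291) = 28.36.
Round up → n = 29.

n = 29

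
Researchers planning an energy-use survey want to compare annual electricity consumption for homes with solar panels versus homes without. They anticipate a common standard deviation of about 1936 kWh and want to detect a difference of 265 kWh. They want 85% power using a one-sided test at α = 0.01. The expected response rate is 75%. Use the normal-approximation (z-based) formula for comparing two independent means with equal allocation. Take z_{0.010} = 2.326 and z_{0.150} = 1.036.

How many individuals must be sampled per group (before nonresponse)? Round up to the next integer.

n = 1609 per group

n = (z_α + z_β)² · (σ₁² + σ₂²) / δ²
  = (2.326 + 1.036)² · (2·1936² = 7496192) / 265²
  = 11.3030 · 7496192 / 70225
  = 1206.55
Adjust for 75% response: 1206.55 / 0.75 = 1608.73.
Round up → n = 1609 per group.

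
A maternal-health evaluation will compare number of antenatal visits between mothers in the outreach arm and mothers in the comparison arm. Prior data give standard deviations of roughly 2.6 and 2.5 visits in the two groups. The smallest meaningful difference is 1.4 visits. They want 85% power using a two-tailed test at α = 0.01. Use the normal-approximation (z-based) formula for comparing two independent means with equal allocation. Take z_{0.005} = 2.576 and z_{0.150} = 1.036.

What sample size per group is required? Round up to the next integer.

n = 87 per group

n = (z_{α/2} + z_β)² · (σ₁² + σ₂²) / δ²
  = (2.576 + 1.036)² · (2.6² + 2.5² = 13.01) / 1.4²
  = 13.0465 · 13.01 / 1.96
  = 86.60
Round up → n = 87 per group.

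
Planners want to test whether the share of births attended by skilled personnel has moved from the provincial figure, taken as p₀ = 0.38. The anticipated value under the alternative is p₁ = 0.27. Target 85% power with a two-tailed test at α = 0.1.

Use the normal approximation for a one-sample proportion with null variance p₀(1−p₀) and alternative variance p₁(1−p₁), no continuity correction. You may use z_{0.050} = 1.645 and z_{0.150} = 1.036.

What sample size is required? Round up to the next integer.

n = [z_{α/2}·√(p₀q₀) + z_β·√(p₁q₁)]² / (p₁ − p₀)²
  = [1.645·√(0.38·0.62) + 1.036·√(0.27·0.73)]² / (-0.11)²
  = [1.645·0.4854 + 1.036·0.4440]² / 0.0121
  = [1.2584]² / 0.0121
  = 130.87
Round up → n = 131.

n = 131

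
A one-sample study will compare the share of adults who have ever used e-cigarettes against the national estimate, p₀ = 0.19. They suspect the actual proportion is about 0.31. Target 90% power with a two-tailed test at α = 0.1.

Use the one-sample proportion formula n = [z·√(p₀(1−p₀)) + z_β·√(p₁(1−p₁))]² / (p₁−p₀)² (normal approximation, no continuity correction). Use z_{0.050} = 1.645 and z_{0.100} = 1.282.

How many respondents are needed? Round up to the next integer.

n = 107

n = [z_{α/2}·√(p₀q₀) + z_β·√(p₁q₁)]² / (p₁ − p₀)²
  = [1.645·√(0.19·0.81) + 1.282·√(0.31·0.69)]² / (0.12)²
  = [1.645·0.3923 + 1.282·0.4625]² / 0.0144
  = [1.2383]² / 0.0144
  = 106.48
Round up → n = 107.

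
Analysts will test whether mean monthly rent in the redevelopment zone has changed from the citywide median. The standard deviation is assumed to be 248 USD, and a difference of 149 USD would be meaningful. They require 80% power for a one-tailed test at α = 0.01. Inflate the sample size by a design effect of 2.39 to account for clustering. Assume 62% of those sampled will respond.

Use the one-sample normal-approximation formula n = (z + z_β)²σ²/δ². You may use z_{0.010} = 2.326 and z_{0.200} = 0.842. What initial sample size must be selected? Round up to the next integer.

n = 108

n = (z_α + z_β)² · σ² / δ²
  = (2.326 + 0.842)² · 248² / 149²
  = 10.0362 · 61504 / 22201
  = 27.80
Design effect: 2.39 × 27.80 = 66.45.
Adjust for 62% response: 66.45 / 0.62 = 107.18.
Round up → n = 108.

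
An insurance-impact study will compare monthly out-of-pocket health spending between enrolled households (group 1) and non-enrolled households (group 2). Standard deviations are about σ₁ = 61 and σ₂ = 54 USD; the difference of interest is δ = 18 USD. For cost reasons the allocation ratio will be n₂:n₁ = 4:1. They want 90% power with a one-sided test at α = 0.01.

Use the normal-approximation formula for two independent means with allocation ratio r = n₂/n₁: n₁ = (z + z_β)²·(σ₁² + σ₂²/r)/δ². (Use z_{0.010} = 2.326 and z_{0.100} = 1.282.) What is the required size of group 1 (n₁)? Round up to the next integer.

n₁ = 179

n₁ = (z_α + z_β)² · (σ₁² + σ₂²/r) / δ²
   = (2.326 + 1.282)² · (61² + 54²/4) / 18²
   = 13.0177 · (3721 + 729) / 324
   = 13.0177 · 4450 / 324
   = 178.79
Round up → n₁ = 179; n₂ = r·n₁ = 4 × 179 = 716.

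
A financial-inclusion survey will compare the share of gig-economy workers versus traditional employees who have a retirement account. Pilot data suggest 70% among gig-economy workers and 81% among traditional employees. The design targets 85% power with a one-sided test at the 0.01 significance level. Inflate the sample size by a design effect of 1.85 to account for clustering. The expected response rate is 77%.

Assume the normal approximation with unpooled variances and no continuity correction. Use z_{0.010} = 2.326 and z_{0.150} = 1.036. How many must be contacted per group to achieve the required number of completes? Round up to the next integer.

n = 817 per group

n = (z_α + z_β)² · [p₁(1−p₁) + p₂(1−p₂)] / (p₁ − p₂)²
  = (2.326 + 1.036)² · (0.70·0.30 + 0.81·0.19) / (-0.11)²
  = (3.362)² · (0.2100 + 0.1539) / 0.0121
  = 11.3030 · 0.3639 / 0.0121
  = 339.93
Design effect: 1.85 × 339.93 = 628.87.
Adjust for 77% response: 628.87 / 0.77 = 816.72.
Round up → n = 817 per group.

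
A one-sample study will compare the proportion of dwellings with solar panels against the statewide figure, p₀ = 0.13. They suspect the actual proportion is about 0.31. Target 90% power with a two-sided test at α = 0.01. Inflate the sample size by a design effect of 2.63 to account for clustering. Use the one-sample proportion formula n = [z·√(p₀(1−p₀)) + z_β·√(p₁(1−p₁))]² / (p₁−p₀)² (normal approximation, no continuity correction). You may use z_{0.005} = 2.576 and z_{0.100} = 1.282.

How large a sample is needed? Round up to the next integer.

n = [z_{α/2}·√(p₀q₀) + z_β·√(p₁q₁)]² / (p₁ − p₀)²
  = [2.576·√(0.13·0.87) + 1.282·√(0.31·0.69)]² / (0.18)²
  = [2.576·0.3363 + 1.282·0.4625]² / 0.0324
  = [1.4592]² / 0.0324
  = 65.72
Design effect: 2.63 × 65.72 = 172.85.
Round up → n = 173.

n = 173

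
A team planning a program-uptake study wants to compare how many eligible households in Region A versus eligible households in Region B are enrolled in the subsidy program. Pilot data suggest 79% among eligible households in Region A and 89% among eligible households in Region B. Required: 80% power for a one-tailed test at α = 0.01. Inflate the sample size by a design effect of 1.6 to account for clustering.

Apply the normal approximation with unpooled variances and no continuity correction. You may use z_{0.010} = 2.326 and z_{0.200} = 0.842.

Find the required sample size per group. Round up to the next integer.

n = 424 per group

n = (z_α + z_β)² · [p₁(1−p₁) + p₂(1−p₂)] / (p₁ − p₂)²
  = (2.326 + 0.842)² · (0.79·0.21 + 0.89·0.11) / (-0.10)²
  = (3.168)² · (0.1659 + 0.0979) / 0.0100
  = 10.0362 · 0.2638 / 0.0100
  = 264.76
Design effect: 1.6 × 264.76 = 423.61.
Round up → n = 424 per group.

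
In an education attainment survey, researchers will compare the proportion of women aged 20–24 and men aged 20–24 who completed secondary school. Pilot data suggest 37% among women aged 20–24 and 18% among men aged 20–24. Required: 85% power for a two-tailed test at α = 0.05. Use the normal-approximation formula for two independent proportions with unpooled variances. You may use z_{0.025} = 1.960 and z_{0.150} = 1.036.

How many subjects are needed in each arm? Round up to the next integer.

n = 95 per group

n = (z_{α/2} + z_β)² · [p₁(1−p₁) + p₂(1−p₂)] / (p₁ − p₂)²
  = (1.960 + 1.036)² · (0.37·0.63 + 0.18·0.82) / (0.19)²
  = (2.996)² · (0.2331 + 0.1476) / 0.0361
  = 8.9760 · 0.3807 / 0.0361
  = 94.66
Round up → n = 95 per group.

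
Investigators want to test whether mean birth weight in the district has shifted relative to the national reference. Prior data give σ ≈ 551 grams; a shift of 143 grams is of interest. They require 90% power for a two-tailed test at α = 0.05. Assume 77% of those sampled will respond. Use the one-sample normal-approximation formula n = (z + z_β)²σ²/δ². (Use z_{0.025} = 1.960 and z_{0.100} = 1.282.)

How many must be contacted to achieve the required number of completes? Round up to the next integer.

n = 203

n = (z_{α/2} + z_β)² · σ² / δ²
  = (1.960 + 1.282)² · 551² / 143²
  = 10.5106 · 303601 / 20449
  = 156.05
Adjust for 77% response: 156.05 / 0.77 = 202.66.
Round up → n = 203.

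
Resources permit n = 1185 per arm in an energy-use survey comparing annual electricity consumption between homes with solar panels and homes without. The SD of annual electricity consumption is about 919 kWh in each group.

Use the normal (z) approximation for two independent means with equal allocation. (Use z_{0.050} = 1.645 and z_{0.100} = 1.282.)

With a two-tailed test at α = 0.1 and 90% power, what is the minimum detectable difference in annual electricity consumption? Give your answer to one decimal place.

δ = (z_{α/2} + z_β) · √((σ₁²+σ₂²)/n)
  = (1.645 + 1.282) · √(1689122/1185)
  = 2.927 · √1425.4
  = 2.927 · 37.7547
  = 110.5081

Minimum detectable difference ≈ 110.5 kWh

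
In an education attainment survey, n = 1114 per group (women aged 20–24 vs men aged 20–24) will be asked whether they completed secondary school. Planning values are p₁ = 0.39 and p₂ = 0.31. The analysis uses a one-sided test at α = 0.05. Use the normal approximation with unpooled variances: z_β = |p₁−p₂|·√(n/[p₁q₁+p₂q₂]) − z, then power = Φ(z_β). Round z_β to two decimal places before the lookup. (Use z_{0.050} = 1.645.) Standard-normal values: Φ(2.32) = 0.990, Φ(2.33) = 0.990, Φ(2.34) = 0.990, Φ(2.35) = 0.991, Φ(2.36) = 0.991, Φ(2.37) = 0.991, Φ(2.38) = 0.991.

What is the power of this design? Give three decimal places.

Power ≈ 0.990

z_β = |p₁−p₂|·√(n/[p₁q₁+p₂q₂]) − z_α
    = 0.08 · √(1114/0.4518) − 1.645
    = 0.08 · 49.6557 − 1.645
    = 3.9725 − 1.645 = 2.3275 → 2.33
Power = Φ(2.33) = 0.990.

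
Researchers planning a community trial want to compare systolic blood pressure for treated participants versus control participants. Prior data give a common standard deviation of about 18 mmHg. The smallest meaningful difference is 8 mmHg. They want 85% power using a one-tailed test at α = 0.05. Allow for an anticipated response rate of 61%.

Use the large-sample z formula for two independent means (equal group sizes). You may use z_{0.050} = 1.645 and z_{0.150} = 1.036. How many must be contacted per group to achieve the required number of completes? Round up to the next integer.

n = 120 per group

n = (z_α + z_β)² · (σ₁² + σ₂²) / δ²
  = (1.645 + 1.036)² · (2·18² = 648) / 8²
  = 7.1878 · 648 / 64
  = 72.78
Adjust for 61% response: 72.78 / 0.61 = 119.31.
Round up → n = 120 per group.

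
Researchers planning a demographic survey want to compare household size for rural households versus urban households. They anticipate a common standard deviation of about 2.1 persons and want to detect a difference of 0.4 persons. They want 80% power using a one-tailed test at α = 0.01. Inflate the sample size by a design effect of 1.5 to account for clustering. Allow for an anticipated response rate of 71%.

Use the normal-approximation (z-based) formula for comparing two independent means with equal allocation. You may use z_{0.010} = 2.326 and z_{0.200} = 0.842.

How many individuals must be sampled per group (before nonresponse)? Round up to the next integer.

n = (z_α + z_β)² · (σ₁² + σ₂²) / δ²
  = (2.326 + 0.842)² · (2·2.1² = 8.82) / 0.4²
  = 10.0362 · 8.82 / 0.16
  = 553.25
Design effect: 1.5 × 553.25 = 829.87.
Adjust for 71% response: 829.87 / 0.71 = 1168.83.
Round up → n = 1169 per group.

n = 1169 per group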